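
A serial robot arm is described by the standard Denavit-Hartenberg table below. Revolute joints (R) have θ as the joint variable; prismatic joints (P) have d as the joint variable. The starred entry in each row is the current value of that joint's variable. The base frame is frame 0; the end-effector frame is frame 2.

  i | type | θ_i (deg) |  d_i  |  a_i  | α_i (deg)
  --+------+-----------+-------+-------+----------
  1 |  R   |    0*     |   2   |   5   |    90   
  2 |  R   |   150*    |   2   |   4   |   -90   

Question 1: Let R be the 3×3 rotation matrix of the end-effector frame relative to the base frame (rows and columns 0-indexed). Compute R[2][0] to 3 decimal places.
0.500

End-effector x-axis (col 0 of R) = (-0.8660,0.0000,0.5000)
R[2][0] = 0.5000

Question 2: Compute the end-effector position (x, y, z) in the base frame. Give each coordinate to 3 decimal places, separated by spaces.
1.536 -2.000 4.000

after link 1: o_1 = (5.0000, 0.0000, 2.0000)
after link 2: o_2 = (1.5359, -2.0000, 4.0000)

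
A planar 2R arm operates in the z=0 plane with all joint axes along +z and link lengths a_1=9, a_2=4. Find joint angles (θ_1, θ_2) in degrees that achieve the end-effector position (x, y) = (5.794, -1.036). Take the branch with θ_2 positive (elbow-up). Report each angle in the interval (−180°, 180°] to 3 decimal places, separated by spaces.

-30.000 150.004

cos θ_2 = (34.6437−9²−4²)/(2·9·4) = -0.8661; θ_2 = 150.0039° (elbow-up)
β = atan2(-1.0360,5.7940) = -10.1377°; ψ = atan2(1.9998,5.5358) = 19.8620°
θ_1 = β − ψ = -29.9997°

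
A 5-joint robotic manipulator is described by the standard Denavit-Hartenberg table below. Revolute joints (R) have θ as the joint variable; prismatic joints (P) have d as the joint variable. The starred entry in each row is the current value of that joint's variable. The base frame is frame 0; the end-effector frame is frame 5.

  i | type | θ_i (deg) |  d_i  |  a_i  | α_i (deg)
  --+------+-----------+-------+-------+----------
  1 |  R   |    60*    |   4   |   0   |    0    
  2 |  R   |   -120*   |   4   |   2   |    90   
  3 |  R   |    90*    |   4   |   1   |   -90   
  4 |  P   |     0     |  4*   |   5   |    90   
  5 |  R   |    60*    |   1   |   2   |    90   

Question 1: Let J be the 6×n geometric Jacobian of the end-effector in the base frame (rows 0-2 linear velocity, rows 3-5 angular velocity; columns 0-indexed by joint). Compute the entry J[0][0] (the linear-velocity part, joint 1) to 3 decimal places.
-0.732

axis z_0 = ẑ; lever o_n−o_0 = (-6.1962,0.7321,15.0000)
cross product → J_v[:, 0] = (-0.7321,-6.1962,0.0000)
J_ω[:, 0] = z_0
entry J[0][0] = -0.7321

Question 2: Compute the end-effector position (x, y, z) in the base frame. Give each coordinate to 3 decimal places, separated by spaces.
-6.196 0.732 15.000

after link 1: o_1 = (0.0000, 0.0000, 4.0000)
after link 2: o_2 = (1.0000, -1.7321, 8.0000)
after link 3: o_3 = (-2.4641, -3.7321, 9.0000)
after link 4: o_4 = (-4.4641, -0.2679, 14.0000)
after link 5: o_5 = (-6.1962, 0.7321, 15.0000)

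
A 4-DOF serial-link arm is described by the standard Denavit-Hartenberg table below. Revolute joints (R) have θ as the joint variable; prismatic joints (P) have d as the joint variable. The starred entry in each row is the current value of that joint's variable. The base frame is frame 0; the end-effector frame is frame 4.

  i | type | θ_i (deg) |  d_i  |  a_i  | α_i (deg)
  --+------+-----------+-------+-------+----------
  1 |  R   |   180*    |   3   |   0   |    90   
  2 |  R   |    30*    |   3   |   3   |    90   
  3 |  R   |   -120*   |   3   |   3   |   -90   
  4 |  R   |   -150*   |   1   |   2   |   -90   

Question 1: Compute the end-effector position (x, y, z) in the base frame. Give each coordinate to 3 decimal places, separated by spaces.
after link 1: o_1 = (0.0000, 0.0000, 3.0000)
after link 2: o_2 = (-2.5981, 3.0000, 4.5000)
after link 3: o_3 = (-2.7990, 0.4019, 1.1519)
after link 4: o_4 = (-4.7990, 1.4019, 1.1519)

-4.799 1.402 1.152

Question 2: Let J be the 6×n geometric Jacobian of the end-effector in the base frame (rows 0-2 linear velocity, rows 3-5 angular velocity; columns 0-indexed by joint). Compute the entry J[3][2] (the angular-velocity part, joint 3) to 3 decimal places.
-0.500

axis z_2 = (-0.5000,0.0000,-0.8660); lever o_n−o_2 = (-2.2010,-1.5981,-3.3481)
cross product → J_v[:, 2] = (-1.3840,0.2321,0.7990)
J_ω[:, 2] = z_2
entry J[3][2] = -0.5000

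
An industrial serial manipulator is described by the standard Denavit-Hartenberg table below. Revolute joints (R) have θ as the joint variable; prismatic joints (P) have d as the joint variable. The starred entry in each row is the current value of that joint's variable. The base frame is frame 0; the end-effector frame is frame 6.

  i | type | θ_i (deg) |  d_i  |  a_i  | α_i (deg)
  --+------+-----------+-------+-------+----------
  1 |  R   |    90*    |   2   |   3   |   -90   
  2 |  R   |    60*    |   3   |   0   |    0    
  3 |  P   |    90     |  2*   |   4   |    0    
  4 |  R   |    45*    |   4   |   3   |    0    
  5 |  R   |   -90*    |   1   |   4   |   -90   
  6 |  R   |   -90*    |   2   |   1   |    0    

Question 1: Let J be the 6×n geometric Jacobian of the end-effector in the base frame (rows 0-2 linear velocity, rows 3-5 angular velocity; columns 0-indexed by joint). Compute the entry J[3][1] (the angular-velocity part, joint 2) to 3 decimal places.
-1.000

axis z_1 = (-1.0000,0.0000,0.0000); lever o_n−o_1 = (-11.0000,-9.3290,-4.5696)
cross product → J_v[:, 1] = (0.0000,-4.5696,9.3290)
J_ω[:, 1] = z_1
entry J[3][1] = -1.0000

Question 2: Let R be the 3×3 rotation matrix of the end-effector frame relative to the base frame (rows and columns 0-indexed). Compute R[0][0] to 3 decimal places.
End-effector x-axis (col 0 of R) = (-1.0000,0.0000,-0.0000)
R[0][0] = -1.0000

-1.000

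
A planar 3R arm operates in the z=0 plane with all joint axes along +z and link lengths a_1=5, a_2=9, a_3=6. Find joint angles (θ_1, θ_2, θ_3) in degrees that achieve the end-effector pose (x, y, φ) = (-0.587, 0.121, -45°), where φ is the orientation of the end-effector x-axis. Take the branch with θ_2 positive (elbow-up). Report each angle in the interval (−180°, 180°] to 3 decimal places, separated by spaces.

wrist centre = target − a_3·(cos φ, sin φ) = (-4.8296, 4.3636)
cos θ_2 = (42.3668−5²−9²)/(2·5·9) = -0.7070; θ_2 = 134.9942° (elbow-up)
β = atan2(4.3636,-4.8296) = 137.9018°; ψ = atan2(6.3646,-1.3633) = 102.0903°
θ_1 = β − ψ = 35.8115°
θ_3 = φ − θ_1 − θ_2 = 144.1942° (wrapped to (-180°,180°])

35.812 134.994 144.194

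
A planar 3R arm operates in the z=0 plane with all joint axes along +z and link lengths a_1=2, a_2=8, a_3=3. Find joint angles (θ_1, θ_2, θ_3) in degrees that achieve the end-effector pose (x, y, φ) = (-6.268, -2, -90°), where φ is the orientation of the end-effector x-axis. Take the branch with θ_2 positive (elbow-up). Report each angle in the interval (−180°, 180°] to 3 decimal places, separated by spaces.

wrist centre = target − a_3·(cos φ, sin φ) = (-6.2680, 1.0000)
cos θ_2 = (40.2878−2²−8²)/(2·2·8) = -0.8660; θ_2 = 149.9977° (elbow-up)
β = atan2(1.0000,-6.2680) = 170.9354°; ψ = atan2(4.0003,-4.9280) = 140.9325°
θ_1 = β − ψ = 30.0029°
θ_3 = φ − θ_1 − θ_2 = 89.9994° (wrapped to (-180°,180°])

30.003 149.998 89.999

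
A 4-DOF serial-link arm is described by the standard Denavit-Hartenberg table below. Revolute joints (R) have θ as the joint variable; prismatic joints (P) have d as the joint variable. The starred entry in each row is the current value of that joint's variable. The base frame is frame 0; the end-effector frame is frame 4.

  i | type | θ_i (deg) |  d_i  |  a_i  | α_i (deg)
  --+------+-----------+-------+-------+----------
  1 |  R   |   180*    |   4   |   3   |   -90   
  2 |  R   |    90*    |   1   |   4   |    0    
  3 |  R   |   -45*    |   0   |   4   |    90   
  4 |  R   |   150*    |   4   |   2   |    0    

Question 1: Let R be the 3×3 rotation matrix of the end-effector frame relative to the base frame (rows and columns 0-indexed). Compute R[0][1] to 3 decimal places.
End-effector y-axis (col 1 of R) = (0.3536,0.8660,0.3536)
R[0][1] = 0.3536

0.354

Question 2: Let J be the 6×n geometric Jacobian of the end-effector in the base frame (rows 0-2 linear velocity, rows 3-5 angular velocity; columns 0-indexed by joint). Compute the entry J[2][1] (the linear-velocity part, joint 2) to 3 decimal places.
axis z_1 = (-0.0000,-1.0000,0.0000); lever o_n−o_1 = (-4.4321,-2.0000,-2.7753)
cross product → J_v[:, 1] = (2.7753,-0.0000,-4.4321)
J_ω[:, 1] = z_1
entry J[2][1] = -4.4321

-4.432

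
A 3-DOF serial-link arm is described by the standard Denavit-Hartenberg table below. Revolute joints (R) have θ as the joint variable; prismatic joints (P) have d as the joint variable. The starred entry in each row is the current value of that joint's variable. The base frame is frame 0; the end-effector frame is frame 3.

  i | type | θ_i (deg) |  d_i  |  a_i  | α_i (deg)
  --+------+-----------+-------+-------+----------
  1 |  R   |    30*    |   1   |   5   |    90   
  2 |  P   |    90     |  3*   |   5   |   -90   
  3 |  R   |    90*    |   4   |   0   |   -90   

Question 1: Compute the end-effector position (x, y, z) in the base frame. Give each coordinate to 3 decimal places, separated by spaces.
after link 1: o_1 = (4.3301, 2.5000, 1.0000)
after link 2: o_2 = (5.8301, -0.0981, 6.0000)
after link 3: o_3 = (2.3660, -2.0981, 6.0000)

2.366 -2.098 6.000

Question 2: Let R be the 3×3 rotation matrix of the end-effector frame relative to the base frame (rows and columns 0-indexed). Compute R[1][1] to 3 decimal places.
End-effector y-axis (col 1 of R) = (0.8660,0.5000,-0.0000)
R[1][1] = 0.5000

0.500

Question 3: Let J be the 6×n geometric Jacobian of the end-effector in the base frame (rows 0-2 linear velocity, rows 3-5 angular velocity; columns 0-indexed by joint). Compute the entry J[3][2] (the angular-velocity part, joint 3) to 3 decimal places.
axis z_2 = (-0.8660,-0.5000,0.0000); lever o_n−o_2 = (-3.4641,-2.0000,0.0000)
cross product → J_v[:, 2] = (0.0000,-0.0000,0.0000)
J_ω[:, 2] = z_2
entry J[3][2] = -0.8660

-0.866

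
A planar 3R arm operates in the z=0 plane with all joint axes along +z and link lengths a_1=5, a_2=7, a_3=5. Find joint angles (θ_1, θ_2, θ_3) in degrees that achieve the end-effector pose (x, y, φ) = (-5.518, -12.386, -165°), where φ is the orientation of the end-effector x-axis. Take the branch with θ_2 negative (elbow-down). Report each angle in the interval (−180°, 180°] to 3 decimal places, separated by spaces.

-67.107 -44.992 -52.901

wrist centre = target − a_3·(cos φ, sin φ) = (-0.6884, -11.0919)
cos θ_2 = (123.5042−5²−7²)/(2·5·7) = 0.7072; θ_2 = -44.9922° (elbow-down)
β = atan2(-11.0919,-0.6884) = -93.5513°; ψ = atan2(-4.9491,9.9504) = -26.4445°
θ_1 = β − ψ = -67.1067°
θ_3 = φ − θ_1 − θ_2 = -52.9011° (wrapped to (-180°,180°])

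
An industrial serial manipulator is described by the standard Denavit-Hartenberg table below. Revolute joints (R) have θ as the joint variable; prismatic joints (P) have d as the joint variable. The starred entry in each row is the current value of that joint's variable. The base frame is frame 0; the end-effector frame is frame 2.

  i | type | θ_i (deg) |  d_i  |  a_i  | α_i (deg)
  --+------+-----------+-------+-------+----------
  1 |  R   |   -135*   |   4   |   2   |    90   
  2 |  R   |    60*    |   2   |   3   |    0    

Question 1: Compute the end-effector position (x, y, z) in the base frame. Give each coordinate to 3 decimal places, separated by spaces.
-3.889 -1.061 6.598

after link 1: o_1 = (-1.4142, -1.4142, 4.0000)
after link 2: o_2 = (-3.8891, -1.0607, 6.5981)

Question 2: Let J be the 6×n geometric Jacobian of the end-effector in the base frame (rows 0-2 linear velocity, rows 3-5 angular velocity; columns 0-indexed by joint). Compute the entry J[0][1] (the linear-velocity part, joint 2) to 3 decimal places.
axis z_1 = (-0.7071,0.7071,0.0000); lever o_n−o_1 = (-2.4749,0.3536,2.5981)
cross product → J_v[:, 1] = (1.8371,1.8371,1.5000)
J_ω[:, 1] = z_1
entry J[0][1] = 1.8371

1.837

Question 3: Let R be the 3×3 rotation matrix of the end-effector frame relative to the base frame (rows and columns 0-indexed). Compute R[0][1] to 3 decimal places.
End-effector y-axis (col 1 of R) = (0.6124,0.6124,0.5000)
R[0][1] = 0.6124

0.612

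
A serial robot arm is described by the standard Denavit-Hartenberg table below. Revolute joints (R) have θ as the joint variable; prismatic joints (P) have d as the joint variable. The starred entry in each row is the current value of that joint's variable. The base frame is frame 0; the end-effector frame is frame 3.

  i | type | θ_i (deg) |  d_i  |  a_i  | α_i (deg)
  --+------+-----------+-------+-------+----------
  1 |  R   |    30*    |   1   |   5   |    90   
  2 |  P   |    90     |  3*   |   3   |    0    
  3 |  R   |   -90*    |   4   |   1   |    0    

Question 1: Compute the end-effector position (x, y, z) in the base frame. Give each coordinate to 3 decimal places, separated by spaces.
8.696 -3.062 4.000

after link 1: o_1 = (4.3301, 2.5000, 1.0000)
after link 2: o_2 = (5.8301, -0.0981, 4.0000)
after link 3: o_3 = (8.6962, -3.0622, 4.0000)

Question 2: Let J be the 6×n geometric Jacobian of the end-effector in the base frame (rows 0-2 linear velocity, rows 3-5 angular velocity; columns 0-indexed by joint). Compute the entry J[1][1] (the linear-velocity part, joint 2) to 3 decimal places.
-0.866

prismatic axis z_1 = (0.5000,-0.8660,0.0000)
J_v[:, 1] = z_1; J_ω[:, 1] = (0,0,0)
entry J[1][1] = -0.8660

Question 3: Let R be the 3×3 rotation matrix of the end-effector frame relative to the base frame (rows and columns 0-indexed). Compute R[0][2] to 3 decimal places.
0.500

End-effector z-axis (col 2 of R) = (0.5000,-0.8660,0.0000)
R[0][2] = 0.5000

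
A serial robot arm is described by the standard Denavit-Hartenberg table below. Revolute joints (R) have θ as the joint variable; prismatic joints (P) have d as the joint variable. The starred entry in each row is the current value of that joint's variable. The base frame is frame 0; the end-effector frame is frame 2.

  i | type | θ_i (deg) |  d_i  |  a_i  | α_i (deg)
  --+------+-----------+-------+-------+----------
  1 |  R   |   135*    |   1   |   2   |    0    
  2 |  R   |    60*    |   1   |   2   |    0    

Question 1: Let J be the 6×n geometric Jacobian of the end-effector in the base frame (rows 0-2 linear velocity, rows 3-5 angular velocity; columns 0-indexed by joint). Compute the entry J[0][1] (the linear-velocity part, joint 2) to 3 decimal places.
axis z_1 = (0.0000,0.0000,1.0000); lever o_n−o_1 = (-1.9319,-0.5176,1.0000)
cross product → J_v[:, 1] = (0.5176,-1.9319,0.0000)
J_ω[:, 1] = z_1
entry J[0][1] = 0.5176

0.518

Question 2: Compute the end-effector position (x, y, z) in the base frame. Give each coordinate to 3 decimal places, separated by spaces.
-3.346 0.897 2.000

after link 1: o_1 = (-1.4142, 1.4142, 1.0000)
after link 2: o_2 = (-3.3461, 0.8966, 2.0000)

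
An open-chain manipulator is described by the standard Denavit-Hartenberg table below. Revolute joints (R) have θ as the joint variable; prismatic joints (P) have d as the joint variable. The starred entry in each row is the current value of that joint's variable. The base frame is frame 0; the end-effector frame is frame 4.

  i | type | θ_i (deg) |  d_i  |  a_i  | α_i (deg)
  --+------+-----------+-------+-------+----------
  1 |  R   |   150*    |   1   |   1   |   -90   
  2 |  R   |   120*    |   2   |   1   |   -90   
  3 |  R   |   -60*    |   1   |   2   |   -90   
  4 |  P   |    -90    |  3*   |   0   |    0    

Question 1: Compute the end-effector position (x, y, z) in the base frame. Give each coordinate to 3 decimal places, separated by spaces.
after link 1: o_1 = (-0.8660, 0.5000, 1.0000)
after link 2: o_2 = (-1.4330, -1.4821, 0.1340)
after link 3: o_3 = (-1.1160, -3.6651, -0.2321)
after link 4: o_4 = (0.7590, -3.0155, -2.4821)

0.759 -3.016 -2.482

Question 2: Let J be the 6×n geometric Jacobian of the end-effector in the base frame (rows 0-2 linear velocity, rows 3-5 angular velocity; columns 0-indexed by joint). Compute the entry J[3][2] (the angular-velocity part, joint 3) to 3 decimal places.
axis z_2 = (0.7500,-0.4330,0.5000); lever o_n−o_2 = (2.1920,-1.5335,-2.6160)
cross product → J_v[:, 2] = (1.8995,3.0580,-0.2010)
J_ω[:, 2] = z_2
entry J[3][2] = 0.7500

0.750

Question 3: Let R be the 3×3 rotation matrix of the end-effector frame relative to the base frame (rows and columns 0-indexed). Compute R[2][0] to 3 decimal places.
End-effector x-axis (col 0 of R) = (0.7500,-0.4330,0.5000)
R[2][0] = 0.5000

0.500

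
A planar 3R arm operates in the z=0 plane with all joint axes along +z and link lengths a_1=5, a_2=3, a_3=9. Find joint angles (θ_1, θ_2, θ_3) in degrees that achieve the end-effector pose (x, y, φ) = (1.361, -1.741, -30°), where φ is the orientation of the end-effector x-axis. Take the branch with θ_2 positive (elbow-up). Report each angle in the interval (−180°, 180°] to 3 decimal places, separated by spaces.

134.999 60.003 134.998

wrist centre = target − a_3·(cos φ, sin φ) = (-6.4332, 2.7590)
cos θ_2 = (48.9985−5²−3²)/(2·5·3) = 0.5000; θ_2 = 60.0033° (elbow-up)
β = atan2(2.7590,-6.4332) = 156.7871°; ψ = atan2(2.5982,6.4999) = 21.7879°
θ_1 = β − ψ = 134.9992°
θ_3 = φ − θ_1 − θ_2 = 134.9975° (wrapped to (-180°,180°])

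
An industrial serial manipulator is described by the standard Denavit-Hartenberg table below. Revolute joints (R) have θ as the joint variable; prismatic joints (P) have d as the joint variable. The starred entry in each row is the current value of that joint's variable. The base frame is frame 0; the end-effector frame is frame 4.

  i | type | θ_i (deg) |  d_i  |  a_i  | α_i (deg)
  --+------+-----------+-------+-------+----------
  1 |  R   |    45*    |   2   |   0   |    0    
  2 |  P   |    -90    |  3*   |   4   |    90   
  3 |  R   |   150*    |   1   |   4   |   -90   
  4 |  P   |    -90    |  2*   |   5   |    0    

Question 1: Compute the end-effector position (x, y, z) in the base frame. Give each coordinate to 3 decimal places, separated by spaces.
-4.571 -3.914 5.268

after link 1: o_1 = (0.0000, 0.0000, 2.0000)
after link 2: o_2 = (2.8284, -2.8284, 5.0000)
after link 3: o_3 = (-0.3282, -1.0860, 7.0000)
after link 4: o_4 = (-4.5708, -3.9145, 5.2679)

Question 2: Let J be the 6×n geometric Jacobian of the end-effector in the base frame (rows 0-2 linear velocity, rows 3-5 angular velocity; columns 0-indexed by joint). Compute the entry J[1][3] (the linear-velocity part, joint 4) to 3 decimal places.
prismatic axis z_3 = (-0.3536,0.3536,-0.8660)
J_v[:, 3] = z_3; J_ω[:, 3] = (0,0,0)
entry J[1][3] = 0.3536

0.354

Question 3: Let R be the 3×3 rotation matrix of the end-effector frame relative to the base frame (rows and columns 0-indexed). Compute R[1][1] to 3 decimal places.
0.612

End-effector y-axis (col 1 of R) = (-0.6124,0.6124,0.5000)
R[1][1] = 0.6124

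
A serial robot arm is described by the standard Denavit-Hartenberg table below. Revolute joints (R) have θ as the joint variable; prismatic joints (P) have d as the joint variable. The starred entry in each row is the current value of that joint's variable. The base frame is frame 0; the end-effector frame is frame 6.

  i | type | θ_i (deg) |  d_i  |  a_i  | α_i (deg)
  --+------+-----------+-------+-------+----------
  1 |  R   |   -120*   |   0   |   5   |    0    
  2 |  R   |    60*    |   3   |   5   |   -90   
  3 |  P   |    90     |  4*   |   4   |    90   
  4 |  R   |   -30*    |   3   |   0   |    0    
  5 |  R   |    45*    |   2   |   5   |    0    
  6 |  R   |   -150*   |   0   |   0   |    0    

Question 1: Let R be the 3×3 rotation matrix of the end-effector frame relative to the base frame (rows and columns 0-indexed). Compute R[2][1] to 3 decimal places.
-0.707

End-effector y-axis (col 1 of R) = (-0.6124,-0.3536,-0.7071)
R[2][1] = -0.7071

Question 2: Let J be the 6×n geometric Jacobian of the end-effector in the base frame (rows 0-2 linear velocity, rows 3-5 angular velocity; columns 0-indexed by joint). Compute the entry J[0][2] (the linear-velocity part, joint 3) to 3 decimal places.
prismatic axis z_2 = (0.8660,0.5000,0.0000)
J_v[:, 2] = z_2; J_ω[:, 2] = (0,0,0)
entry J[0][2] = 0.8660

0.866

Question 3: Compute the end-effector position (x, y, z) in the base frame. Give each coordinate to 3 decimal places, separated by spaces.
after link 1: o_1 = (-2.5000, -4.3301, 0.0000)
after link 2: o_2 = (0.0000, -8.6603, 3.0000)
after link 3: o_3 = (3.4641, -6.6603, -1.0000)
after link 4: o_4 = (4.9641, -9.2583, -1.0000)
after link 5: o_5 = (7.0848, -10.3433, -5.8296)
after link 6: o_6 = (7.0848, -10.3433, -5.8296)

7.085 -10.343 -5.830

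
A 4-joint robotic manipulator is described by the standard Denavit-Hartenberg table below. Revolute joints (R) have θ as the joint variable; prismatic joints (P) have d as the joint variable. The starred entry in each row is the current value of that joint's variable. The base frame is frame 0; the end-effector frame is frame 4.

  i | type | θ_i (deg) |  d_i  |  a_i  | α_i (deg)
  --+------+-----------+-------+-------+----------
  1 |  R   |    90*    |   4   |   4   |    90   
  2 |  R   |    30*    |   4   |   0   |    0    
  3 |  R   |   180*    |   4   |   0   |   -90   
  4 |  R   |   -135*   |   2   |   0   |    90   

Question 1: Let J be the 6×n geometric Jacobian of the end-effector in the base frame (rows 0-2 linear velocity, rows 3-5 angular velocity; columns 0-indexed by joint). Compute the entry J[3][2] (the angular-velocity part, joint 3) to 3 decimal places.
axis z_2 = (1.0000,-0.0000,0.0000); lever o_n−o_2 = (4.0000,1.0000,-1.7321)
cross product → J_v[:, 2] = (0.0000,1.7321,1.0000)
J_ω[:, 2] = z_2
entry J[3][2] = 1.0000

1.000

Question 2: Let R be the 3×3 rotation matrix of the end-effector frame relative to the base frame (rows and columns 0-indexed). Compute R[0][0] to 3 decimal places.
0.707

End-effector x-axis (col 0 of R) = (0.7071,0.6124,0.3536)
R[0][0] = 0.7071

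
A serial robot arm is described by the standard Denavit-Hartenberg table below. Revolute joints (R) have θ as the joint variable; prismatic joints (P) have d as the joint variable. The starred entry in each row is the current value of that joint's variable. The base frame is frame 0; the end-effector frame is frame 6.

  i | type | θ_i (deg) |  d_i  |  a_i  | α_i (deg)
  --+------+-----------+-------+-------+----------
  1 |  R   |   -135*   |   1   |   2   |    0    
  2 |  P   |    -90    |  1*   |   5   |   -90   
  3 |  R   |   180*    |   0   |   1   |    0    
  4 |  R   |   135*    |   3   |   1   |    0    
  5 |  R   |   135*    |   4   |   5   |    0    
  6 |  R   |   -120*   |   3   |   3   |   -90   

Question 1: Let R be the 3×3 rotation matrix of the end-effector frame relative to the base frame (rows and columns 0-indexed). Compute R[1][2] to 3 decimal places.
End-effector z-axis (col 2 of R) = (-0.3536,0.3536,-0.8660)
R[1][2] = 0.3536

0.354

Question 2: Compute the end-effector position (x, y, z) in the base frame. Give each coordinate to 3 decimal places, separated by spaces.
-13.651 -3.320 -0.793

after link 1: o_1 = (-1.4142, -1.4142, 1.0000)
after link 2: o_2 = (-4.9497, 2.1213, 2.0000)
after link 3: o_3 = (-4.2426, 1.4142, 2.0000)
after link 4: o_4 = (-6.8640, -0.2071, 2.7071)
after link 5: o_5 = (-9.6924, -3.0355, -2.2929)
after link 6: o_6 = (-13.6508, -3.3197, -0.7929)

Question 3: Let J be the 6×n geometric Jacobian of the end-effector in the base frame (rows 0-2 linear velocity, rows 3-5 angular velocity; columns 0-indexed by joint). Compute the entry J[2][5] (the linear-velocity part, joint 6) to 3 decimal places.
-2.598

axis z_5 = (-0.7071,-0.7071,0.0000); lever o_n−o_5 = (-3.9584,-0.2842,1.5000)
cross product → J_v[:, 5] = (-1.0607,1.0607,-2.5981)
J_ω[:, 5] = z_5
entry J[2][5] = -2.5981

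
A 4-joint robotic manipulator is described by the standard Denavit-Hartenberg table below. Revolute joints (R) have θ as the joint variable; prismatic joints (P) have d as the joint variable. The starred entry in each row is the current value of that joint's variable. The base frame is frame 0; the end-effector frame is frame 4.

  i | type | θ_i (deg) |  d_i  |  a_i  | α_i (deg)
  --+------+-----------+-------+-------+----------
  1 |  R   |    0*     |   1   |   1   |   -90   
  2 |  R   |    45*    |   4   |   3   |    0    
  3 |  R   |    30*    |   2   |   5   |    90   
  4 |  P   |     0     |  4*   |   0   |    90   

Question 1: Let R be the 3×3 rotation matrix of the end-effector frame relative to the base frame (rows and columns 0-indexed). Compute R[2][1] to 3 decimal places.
End-effector y-axis (col 1 of R) = (0.9659,0.0000,0.2588)
R[2][1] = 0.2588

0.259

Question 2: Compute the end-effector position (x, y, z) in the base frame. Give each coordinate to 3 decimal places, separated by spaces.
after link 1: o_1 = (1.0000, 0.0000, 1.0000)
after link 2: o_2 = (3.1213, 4.0000, -1.1213)
after link 3: o_3 = (4.4154, 6.0000, -5.9509)
after link 4: o_4 = (8.2791, 6.0000, -4.9157)

8.279 6.000 -4.916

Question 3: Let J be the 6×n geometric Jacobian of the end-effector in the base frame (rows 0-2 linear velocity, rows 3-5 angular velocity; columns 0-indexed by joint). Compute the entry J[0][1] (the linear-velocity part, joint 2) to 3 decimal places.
axis z_1 = (0.0000,1.0000,0.0000); lever o_n−o_1 = (7.2791,6.0000,-5.9157)
cross product → J_v[:, 1] = (-5.9157,0.0000,-7.2791)
J_ω[:, 1] = z_1
entry J[0][1] = -5.9157

-5.916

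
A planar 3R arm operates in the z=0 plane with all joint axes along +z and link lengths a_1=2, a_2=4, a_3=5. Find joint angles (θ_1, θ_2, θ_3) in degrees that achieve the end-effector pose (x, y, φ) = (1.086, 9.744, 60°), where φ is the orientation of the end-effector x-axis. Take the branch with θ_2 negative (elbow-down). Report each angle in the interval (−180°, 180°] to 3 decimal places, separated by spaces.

135.014 -45.022 -29.992

wrist centre = target − a_3·(cos φ, sin φ) = (-1.4140, 5.4139)
cos θ_2 = (31.3094−2²−4²)/(2·2·4) = 0.7068; θ_2 = -45.0217° (elbow-down)
β = atan2(5.4139,-1.4140) = 104.6376°; ψ = atan2(-2.8295,4.8274) = -30.3762°
θ_1 = β − ψ = 135.0138°
θ_3 = φ − θ_1 − θ_2 = -29.9921° (wrapped to (-180°,180°])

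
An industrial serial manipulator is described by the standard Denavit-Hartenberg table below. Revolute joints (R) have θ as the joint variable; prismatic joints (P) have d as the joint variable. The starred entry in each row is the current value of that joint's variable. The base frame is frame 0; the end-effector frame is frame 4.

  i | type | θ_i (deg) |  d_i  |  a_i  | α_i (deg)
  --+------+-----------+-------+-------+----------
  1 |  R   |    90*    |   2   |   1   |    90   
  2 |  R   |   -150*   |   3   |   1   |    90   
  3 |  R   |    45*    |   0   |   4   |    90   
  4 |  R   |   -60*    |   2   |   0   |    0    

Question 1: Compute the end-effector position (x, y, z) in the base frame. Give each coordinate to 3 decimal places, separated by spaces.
4.414 -3.540 -0.621

after link 1: o_1 = (0.0000, 1.0000, 2.0000)
after link 2: o_2 = (3.0000, 0.1340, 1.5000)
after link 3: o_3 = (5.8284, -2.3155, 0.0858)
after link 4: o_4 = (4.4142, -3.5403, -0.6213)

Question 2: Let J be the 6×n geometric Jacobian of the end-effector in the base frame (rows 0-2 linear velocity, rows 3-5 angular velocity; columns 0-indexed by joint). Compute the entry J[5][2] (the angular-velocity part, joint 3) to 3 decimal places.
axis z_2 = (-0.0000,-0.5000,0.8660); lever o_n−o_2 = (1.4142,-3.6742,-2.1213)
cross product → J_v[:, 2] = (4.2426,1.2247,0.7071)
J_ω[:, 2] = z_2
entry J[5][2] = 0.8660

0.866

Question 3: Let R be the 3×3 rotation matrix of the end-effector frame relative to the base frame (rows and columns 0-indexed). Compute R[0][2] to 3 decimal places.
End-effector z-axis (col 2 of R) = (-0.7071,-0.6124,-0.3536)
R[0][2] = -0.7071

-0.707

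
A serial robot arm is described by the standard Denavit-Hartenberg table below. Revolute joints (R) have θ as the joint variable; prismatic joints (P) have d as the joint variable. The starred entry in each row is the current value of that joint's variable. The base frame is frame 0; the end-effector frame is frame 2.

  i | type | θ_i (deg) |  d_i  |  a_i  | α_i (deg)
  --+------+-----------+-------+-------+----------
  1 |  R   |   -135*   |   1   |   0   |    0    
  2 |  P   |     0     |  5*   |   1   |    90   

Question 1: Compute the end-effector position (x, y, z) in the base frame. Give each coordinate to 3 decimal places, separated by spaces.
-0.707 -0.707 6.000

after link 1: o_1 = (0.0000, 0.0000, 1.0000)
after link 2: o_2 = (-0.7071, -0.7071, 6.0000)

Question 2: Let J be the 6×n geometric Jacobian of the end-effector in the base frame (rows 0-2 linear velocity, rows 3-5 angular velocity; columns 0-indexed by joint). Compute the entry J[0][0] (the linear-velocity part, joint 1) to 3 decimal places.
0.707

axis z_0 = ẑ; lever o_n−o_0 = (-0.7071,-0.7071,6.0000)
cross product → J_v[:, 0] = (0.7071,-0.7071,0.0000)
J_ω[:, 0] = z_0
entry J[0][0] = 0.7071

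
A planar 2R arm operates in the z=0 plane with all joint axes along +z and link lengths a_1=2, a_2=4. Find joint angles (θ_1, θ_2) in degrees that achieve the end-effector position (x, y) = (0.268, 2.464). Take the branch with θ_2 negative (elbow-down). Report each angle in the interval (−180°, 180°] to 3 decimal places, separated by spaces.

-149.996 -150.003

cos θ_2 = (6.1431−2²−4²)/(2·2·4) = -0.8661; θ_2 = -150.0034° (elbow-down)
β = atan2(2.4640,0.2680) = 83.7926°; ψ = atan2(-1.9998,-1.4642) = -126.2110°
θ_1 = β − ψ = 210.0036°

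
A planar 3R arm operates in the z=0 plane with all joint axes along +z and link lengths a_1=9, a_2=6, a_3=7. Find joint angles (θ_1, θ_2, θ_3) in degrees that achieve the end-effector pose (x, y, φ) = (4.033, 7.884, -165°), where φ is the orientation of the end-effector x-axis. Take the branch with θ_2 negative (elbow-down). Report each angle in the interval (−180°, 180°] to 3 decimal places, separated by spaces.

wrist centre = target − a_3·(cos φ, sin φ) = (10.7945, 9.6957)
cos θ_2 = (210.5281−9²−6²)/(2·9·6) = 0.8660; θ_2 = -30.0028° (elbow-down)
β = atan2(9.6957,10.7945) = 41.9306°; ψ = atan2(-3.0003,14.1960) = -11.9336°
θ_1 = β − ψ = 53.8641°
θ_3 = φ − θ_1 − θ_2 = 171.1387° (wrapped to (-180°,180°])

53.864 -30.003 171.139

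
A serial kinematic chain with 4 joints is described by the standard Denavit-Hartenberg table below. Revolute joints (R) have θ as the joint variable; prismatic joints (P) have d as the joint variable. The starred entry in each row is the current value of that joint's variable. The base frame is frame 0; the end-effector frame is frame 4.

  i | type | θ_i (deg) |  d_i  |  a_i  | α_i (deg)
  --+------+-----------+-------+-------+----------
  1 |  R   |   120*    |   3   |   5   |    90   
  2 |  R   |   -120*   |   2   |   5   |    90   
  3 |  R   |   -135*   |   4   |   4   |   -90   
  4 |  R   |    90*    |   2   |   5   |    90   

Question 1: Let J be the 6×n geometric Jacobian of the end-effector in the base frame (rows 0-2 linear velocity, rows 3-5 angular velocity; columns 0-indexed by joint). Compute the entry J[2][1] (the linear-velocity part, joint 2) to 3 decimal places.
-0.927

axis z_1 = (0.8660,0.5000,0.0000); lever o_n−o_1 = (-1.4787,-1.9240,-3.6054)
cross product → J_v[:, 1] = (-1.8027,3.1224,-0.9269)
J_ω[:, 1] = z_1
entry J[2][1] = -0.9269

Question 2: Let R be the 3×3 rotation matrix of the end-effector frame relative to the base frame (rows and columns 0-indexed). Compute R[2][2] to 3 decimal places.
0.612

End-effector z-axis (col 2 of R) = (-0.7891,-0.0474,0.6124)
R[2][2] = 0.6124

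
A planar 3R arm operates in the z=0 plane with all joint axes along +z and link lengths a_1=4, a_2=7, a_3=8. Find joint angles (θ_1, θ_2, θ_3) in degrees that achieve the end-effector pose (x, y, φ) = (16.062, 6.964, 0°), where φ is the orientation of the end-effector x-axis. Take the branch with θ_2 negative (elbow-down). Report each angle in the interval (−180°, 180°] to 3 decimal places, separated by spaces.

wrist centre = target − a_3·(cos φ, sin φ) = (8.0620, 6.9640)
cos θ_2 = (113.4931−4²−7²)/(2·4·7) = 0.8659; θ_2 = -30.0088° (elbow-down)
β = atan2(6.9640,8.0620) = 40.8206°; ψ = atan2(-3.5009,10.0616) = -19.1852°
θ_1 = β − ψ = 60.0059°
θ_3 = φ − θ_1 − θ_2 = -29.9971° (wrapped to (-180°,180°])

60.006 -30.009 -29.997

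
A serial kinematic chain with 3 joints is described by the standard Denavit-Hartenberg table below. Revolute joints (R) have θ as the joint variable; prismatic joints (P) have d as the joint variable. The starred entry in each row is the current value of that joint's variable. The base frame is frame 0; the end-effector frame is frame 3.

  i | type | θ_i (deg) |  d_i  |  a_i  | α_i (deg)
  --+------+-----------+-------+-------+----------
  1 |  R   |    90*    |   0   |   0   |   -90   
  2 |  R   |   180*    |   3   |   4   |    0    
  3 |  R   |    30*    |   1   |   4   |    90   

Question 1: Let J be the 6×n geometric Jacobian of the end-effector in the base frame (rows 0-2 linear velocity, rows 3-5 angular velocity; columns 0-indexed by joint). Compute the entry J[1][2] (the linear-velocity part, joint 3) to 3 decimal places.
2.000

axis z_2 = (-1.0000,0.0000,0.0000); lever o_n−o_2 = (-1.0000,-3.4641,2.0000)
cross product → J_v[:, 2] = (0.0000,2.0000,3.4641)
J_ω[:, 2] = z_2
entry J[1][2] = 2.0000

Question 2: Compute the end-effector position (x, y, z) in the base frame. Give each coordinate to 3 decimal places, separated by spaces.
after link 1: o_1 = (0.0000, 0.0000, 0.0000)
after link 2: o_2 = (-3.0000, -4.0000, -0.0000)
after link 3: o_3 = (-4.0000, -7.4641, 2.0000)

-4.000 -7.464 2.000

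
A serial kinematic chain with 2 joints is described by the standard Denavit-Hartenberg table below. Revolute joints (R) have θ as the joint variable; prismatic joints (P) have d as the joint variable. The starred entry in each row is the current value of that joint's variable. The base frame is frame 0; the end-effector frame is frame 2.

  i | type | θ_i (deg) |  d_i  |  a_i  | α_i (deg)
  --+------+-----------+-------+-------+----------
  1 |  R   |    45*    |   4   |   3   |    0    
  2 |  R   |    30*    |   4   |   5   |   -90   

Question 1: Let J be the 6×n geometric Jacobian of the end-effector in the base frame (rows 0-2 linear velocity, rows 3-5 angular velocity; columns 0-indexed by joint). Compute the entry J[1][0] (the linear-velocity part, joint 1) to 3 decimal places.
axis z_0 = ẑ; lever o_n−o_0 = (3.4154,6.9509,8.0000)
cross product → J_v[:, 0] = (-6.9509,3.4154,0.0000)
J_ω[:, 0] = z_0
entry J[1][0] = 3.4154

3.415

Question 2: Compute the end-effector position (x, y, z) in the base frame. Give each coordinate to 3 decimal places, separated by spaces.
after link 1: o_1 = (2.1213, 2.1213, 4.0000)
after link 2: o_2 = (3.4154, 6.9509, 8.0000)

3.415 6.951 8.000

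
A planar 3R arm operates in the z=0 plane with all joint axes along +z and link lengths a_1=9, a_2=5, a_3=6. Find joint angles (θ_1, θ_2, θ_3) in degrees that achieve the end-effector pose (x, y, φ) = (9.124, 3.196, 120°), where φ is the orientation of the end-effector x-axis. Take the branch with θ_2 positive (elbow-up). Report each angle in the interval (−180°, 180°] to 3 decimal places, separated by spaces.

-30.003 60.006 89.997

wrist centre = target − a_3·(cos φ, sin φ) = (12.1240, -2.0002)
cos θ_2 = (150.9920−9²−5²)/(2·9·5) = 0.4999; θ_2 = 60.0059° (elbow-up)
β = atan2(-2.0002,12.1240) = -9.3680°; ψ = atan2(4.3304,11.4996) = 20.6349°
θ_1 = β − ψ = -30.0028°
θ_3 = φ − θ_1 − θ_2 = 89.9969° (wrapped to (-180°,180°])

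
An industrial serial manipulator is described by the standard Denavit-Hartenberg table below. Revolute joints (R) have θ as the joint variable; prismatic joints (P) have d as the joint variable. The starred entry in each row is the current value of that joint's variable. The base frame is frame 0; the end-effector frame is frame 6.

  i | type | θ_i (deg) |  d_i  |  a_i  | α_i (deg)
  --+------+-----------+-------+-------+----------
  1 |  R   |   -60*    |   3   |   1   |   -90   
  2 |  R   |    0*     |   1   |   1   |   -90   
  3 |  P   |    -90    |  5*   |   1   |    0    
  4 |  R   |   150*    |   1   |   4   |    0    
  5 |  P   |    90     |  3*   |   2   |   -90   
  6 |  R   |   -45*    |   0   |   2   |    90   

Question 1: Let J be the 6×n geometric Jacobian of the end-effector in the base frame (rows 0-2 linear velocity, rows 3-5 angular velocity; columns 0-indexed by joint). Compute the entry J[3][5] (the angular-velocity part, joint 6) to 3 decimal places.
axis z_5 = (0.5000,0.8660,0.0000); lever o_n−o_5 = (-1.2247,0.7071,-1.4142)
cross product → J_v[:, 5] = (-1.2247,0.7071,1.4142)
J_ω[:, 5] = z_5
entry J[3][5] = 0.5000

0.500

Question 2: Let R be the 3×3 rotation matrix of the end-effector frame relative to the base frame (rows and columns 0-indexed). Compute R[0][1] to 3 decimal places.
End-effector y-axis (col 1 of R) = (0.5000,0.8660,0.0000)
R[0][1] = 0.5000

0.500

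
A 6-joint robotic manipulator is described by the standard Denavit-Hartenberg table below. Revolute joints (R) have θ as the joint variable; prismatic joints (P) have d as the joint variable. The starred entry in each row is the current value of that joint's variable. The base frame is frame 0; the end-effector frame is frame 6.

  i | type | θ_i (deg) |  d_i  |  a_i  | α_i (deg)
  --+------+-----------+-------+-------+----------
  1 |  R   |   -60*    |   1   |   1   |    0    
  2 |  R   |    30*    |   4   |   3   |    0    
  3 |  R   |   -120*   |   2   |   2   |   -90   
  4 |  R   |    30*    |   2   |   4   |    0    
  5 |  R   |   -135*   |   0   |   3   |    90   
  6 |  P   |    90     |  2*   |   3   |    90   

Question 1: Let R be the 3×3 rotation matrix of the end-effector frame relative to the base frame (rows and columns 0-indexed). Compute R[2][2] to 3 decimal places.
0.966

End-effector z-axis (col 2 of R) = (0.2241,0.1294,0.9659)
R[2][2] = 0.9659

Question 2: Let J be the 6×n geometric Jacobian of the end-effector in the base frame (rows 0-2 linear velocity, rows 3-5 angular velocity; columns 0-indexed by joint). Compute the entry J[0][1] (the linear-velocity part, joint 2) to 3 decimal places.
axis z_1 = (0.0000,0.0000,1.0000); lever o_n−o_1 = (2.7115,-7.2080,6.3801)
cross product → J_v[:, 1] = (7.2080,2.7115,-0.0000)
J_ω[:, 1] = z_1
entry J[0][1] = 7.2080

7.208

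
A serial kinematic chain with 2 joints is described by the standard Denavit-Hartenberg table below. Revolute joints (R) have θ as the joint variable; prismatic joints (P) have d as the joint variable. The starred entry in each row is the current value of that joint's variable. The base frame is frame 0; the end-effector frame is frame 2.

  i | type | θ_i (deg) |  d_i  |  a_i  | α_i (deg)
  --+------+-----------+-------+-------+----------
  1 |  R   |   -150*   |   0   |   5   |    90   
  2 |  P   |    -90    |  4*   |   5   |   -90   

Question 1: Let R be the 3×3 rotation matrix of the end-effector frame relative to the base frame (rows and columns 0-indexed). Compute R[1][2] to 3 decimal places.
End-effector z-axis (col 2 of R) = (-0.8660,-0.5000,0.0000)
R[1][2] = -0.5000

-0.500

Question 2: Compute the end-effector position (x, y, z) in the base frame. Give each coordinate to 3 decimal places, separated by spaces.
-6.330 0.964 -5.000

after link 1: o_1 = (-4.3301, -2.5000, 0.0000)
after link 2: o_2 = (-6.3301, 0.9641, -5.0000)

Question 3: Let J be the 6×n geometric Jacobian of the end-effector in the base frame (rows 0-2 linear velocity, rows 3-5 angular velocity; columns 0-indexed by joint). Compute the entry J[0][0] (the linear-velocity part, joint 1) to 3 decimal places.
axis z_0 = ẑ; lever o_n−o_0 = (-6.3301,0.9641,-5.0000)
cross product → J_v[:, 0] = (-0.9641,-6.3301,0.0000)
J_ω[:, 0] = z_0
entry J[0][0] = -0.9641

-0.964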